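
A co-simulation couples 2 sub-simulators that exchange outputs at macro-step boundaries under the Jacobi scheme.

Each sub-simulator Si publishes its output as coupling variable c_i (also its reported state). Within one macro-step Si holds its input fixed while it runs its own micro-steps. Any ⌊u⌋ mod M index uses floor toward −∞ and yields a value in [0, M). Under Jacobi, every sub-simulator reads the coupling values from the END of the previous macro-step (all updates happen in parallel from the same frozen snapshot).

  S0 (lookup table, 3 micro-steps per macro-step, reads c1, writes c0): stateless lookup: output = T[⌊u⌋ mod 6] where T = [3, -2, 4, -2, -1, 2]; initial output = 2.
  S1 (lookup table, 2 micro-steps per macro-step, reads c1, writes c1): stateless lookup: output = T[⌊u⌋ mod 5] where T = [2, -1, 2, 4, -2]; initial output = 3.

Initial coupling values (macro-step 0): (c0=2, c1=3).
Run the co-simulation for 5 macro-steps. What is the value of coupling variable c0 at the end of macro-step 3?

macro 1: S0 reads c1=3 → after 3×micro: -2; S1 reads c1=3 → after 2×micro: 4 ⇒ (c0=-2, c1=4)
macro 2: S0 reads c1=4 → after 3×micro: -1; S1 reads c1=4 → after 2×micro: -2 ⇒ (c0=-1, c1=-2)
macro 3: S0 reads c1=-2 → after 3×micro: -1; S1 reads c1=-2 → after 2×micro: 4 ⇒ (c0=-1, c1=4)
macro 4: S0 reads c1=4 → after 3×micro: -1; S1 reads c1=4 → after 2×micro: -2 ⇒ (c0=-1, c1=-2)
macro 5: S0 reads c1=-2 → after 3×micro: -1; S1 reads c1=-2 → after 2×micro: 4 ⇒ (c0=-1, c1=4)

c0 at macro-step 3 = -1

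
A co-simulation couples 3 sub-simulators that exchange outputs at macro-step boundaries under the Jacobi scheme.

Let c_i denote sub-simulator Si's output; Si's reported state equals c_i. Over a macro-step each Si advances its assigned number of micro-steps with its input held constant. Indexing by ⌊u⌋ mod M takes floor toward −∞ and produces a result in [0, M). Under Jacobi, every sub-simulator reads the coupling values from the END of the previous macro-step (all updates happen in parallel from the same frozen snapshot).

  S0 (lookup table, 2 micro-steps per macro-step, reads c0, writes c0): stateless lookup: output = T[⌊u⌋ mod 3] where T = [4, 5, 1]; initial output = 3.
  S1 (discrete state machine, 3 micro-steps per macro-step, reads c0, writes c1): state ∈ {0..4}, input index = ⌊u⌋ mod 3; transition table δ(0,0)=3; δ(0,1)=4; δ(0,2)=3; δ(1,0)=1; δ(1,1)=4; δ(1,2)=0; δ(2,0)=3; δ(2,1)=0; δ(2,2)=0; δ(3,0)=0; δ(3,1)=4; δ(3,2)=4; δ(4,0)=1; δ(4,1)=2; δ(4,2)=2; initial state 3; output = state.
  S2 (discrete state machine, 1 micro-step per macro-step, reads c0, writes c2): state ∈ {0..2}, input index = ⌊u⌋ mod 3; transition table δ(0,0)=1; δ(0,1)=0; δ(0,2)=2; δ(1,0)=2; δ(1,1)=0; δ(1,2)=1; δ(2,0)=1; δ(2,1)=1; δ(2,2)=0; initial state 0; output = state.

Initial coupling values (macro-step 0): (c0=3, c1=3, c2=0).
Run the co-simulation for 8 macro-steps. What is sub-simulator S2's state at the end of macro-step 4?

macro 1: S0 reads c0=3 → after 2×micro: 4; S1 reads c0=3 → after 3×micro: 0; S2 reads c0=3 → after 1×micro: 1 ⇒ (c0=4, c1=0, c2=1)
macro 2: S0 reads c0=4 → after 2×micro: 5; S1 reads c0=4 → after 3×micro: 0; S2 reads c0=4 → after 1×micro: 0 ⇒ (c0=5, c1=0, c2=0)
macro 3: S0 reads c0=5 → after 2×micro: 1; S1 reads c0=5 → after 3×micro: 2; S2 reads c0=5 → after 1×micro: 2 ⇒ (c0=1, c1=2, c2=2)
macro 4: S0 reads c0=1 → after 2×micro: 5; S1 reads c0=1 → after 3×micro: 2; S2 reads c0=1 → after 1×micro: 1 ⇒ (c0=5, c1=2, c2=1)
macro 5: S0 reads c0=5 → after 2×micro: 1; S1 reads c0=5 → after 3×micro: 4; S2 reads c0=5 → after 1×micro: 1 ⇒ (c0=1, c1=4, c2=1)
macro 6: S0 reads c0=1 → after 2×micro: 5; S1 reads c0=1 → after 3×micro: 4; S2 reads c0=1 → after 1×micro: 0 ⇒ (c0=5, c1=4, c2=0)
macro 7: S0 reads c0=5 → after 2×micro: 1; S1 reads c0=5 → after 3×micro: 3; S2 reads c0=5 → after 1×micro: 2 ⇒ (c0=1, c1=3, c2=2)
macro 8: S0 reads c0=1 → after 2×micro: 5; S1 reads c0=1 → after 3×micro: 0; S2 reads c0=1 → after 1×micro: 1 ⇒ (c0=5, c1=0, c2=1)

S2 state at macro-step 4 = 1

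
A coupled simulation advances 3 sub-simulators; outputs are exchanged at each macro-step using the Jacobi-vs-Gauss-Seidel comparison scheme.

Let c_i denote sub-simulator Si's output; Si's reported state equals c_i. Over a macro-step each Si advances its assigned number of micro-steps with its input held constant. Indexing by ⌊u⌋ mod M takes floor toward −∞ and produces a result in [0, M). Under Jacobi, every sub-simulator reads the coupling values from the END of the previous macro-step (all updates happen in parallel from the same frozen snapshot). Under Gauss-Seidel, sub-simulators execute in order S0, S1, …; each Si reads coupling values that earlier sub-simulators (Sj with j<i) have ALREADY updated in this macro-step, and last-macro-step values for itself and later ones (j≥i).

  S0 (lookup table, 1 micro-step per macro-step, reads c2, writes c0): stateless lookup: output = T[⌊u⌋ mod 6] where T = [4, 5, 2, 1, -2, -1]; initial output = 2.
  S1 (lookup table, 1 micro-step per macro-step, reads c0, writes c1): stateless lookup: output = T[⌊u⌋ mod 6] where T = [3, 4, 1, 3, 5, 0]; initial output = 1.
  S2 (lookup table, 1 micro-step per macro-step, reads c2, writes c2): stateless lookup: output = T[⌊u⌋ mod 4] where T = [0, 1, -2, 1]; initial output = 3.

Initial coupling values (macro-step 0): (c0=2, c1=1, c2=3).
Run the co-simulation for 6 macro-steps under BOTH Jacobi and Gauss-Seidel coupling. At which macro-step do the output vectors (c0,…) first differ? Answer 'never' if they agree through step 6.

[Jacobi] macro 1: S0 reads c2=3 → after 1×micro: 1; S1 reads c0=2 → after 1×micro: 1; S2 reads c2=3 → after 1×micro: 1 ⇒ (c0=1, c1=1, c2=1)
[Jacobi] macro 2: S0 reads c2=1 → after 1×micro: 5; S1 reads c0=1 → after 1×micro: 4; S2 reads c2=1 → after 1×micro: 1 ⇒ (c0=5, c1=4, c2=1)
[Jacobi] macro 3: S0 reads c2=1 → after 1×micro: 5; S1 reads c0=5 → after 1×micro: 0; S2 reads c2=1 → after 1×micro: 1 ⇒ (c0=5, c1=0, c2=1)
[Jacobi] macro 4: S0 reads c2=1 → after 1×micro: 5; S1 reads c0=5 → after 1×micro: 0; S2 reads c2=1 → after 1×micro: 1 ⇒ (c0=5, c1=0, c2=1)
[Jacobi] macro 5: S0 reads c2=1 → after 1×micro: 5; S1 reads c0=5 → after 1×micro: 0; S2 reads c2=1 → after 1×micro: 1 ⇒ (c0=5, c1=0, c2=1)
[Jacobi] macro 6: S0 reads c2=1 → after 1×micro: 5; S1 reads c0=5 → after 1×micro: 0; S2 reads c2=1 → after 1×micro: 1 ⇒ (c0=5, c1=0, c2=1)
[Gauss-Seidel] macro 1: S0 reads c2=3 → after 1×micro: 1; S1 reads c0=1 → after 1×micro: 4; S2 reads c2=3 → after 1×micro: 1 ⇒ (c0=1, c1=4, c2=1)
[Gauss-Seidel] macro 2: S0 reads c2=1 → after 1×micro: 5; S1 reads c0=5 → after 1×micro: 0; S2 reads c2=1 → after 1×micro: 1 ⇒ (c0=5, c1=0, c2=1)
[Gauss-Seidel] macro 3: S0 reads c2=1 → after 1×micro: 5; S1 reads c0=5 → after 1×micro: 0; S2 reads c2=1 → after 1×micro: 1 ⇒ (c0=5, c1=0, c2=1)
[Gauss-Seidel] macro 4: S0 reads c2=1 → after 1×micro: 5; S1 reads c0=5 → after 1×micro: 0; S2 reads c2=1 → after 1×micro: 1 ⇒ (c0=5, c1=0, c2=1)
[Gauss-Seidel] macro 5: S0 reads c2=1 → after 1×micro: 5; S1 reads c0=5 → after 1×micro: 0; S2 reads c2=1 → after 1×micro: 1 ⇒ (c0=5, c1=0, c2=1)
[Gauss-Seidel] macro 6: S0 reads c2=1 → after 1×micro: 5; S1 reads c0=5 → after 1×micro: 0; S2 reads c2=1 → after 1×micro: 1 ⇒ (c0=5, c1=0, c2=1)

first divergence at macro-step: 1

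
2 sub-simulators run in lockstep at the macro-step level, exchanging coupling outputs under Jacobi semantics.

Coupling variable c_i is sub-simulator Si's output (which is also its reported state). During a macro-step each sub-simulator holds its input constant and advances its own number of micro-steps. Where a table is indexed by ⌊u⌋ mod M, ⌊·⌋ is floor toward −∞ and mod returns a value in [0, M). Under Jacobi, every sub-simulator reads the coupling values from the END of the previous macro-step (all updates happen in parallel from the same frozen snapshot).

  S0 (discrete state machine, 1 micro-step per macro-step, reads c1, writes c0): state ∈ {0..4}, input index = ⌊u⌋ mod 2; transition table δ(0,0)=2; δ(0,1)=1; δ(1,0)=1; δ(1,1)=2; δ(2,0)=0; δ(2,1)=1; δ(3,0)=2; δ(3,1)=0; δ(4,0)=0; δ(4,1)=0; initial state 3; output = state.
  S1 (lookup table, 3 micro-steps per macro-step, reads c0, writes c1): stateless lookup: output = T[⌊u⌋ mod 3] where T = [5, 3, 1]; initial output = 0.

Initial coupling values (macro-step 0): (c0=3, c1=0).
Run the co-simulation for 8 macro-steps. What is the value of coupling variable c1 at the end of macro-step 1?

macro 1: S0 reads c1=0 → after 1×micro: 2; S1 reads c0=3 → after 3×micro: 5 ⇒ (c0=2, c1=5)
macro 2: S0 reads c1=5 → after 1×micro: 1; S1 reads c0=2 → after 3×micro: 1 ⇒ (c0=1, c1=1)
macro 3: S0 reads c1=1 → after 1×micro: 2; S1 reads c0=1 → after 3×micro: 3 ⇒ (c0=2, c1=3)
macro 4: S0 reads c1=3 → after 1×micro: 1; S1 reads c0=2 → after 3×micro: 1 ⇒ (c0=1, c1=1)
macro 5: S0 reads c1=1 → after 1×micro: 2; S1 reads c0=1 → after 3×micro: 3 ⇒ (c0=2, c1=3)
macro 6: S0 reads c1=3 → after 1×micro: 1; S1 reads c0=2 → after 3×micro: 1 ⇒ (c0=1, c1=1)
macro 7: S0 reads c1=1 → after 1×micro: 2; S1 reads c0=1 → after 3×micro: 3 ⇒ (c0=2, c1=3)
macro 8: S0 reads c1=3 → after 1×micro: 1; S1 reads c0=2 → after 3×micro: 1 ⇒ (c0=1, c1=1)

c1 at macro-step 1 = 5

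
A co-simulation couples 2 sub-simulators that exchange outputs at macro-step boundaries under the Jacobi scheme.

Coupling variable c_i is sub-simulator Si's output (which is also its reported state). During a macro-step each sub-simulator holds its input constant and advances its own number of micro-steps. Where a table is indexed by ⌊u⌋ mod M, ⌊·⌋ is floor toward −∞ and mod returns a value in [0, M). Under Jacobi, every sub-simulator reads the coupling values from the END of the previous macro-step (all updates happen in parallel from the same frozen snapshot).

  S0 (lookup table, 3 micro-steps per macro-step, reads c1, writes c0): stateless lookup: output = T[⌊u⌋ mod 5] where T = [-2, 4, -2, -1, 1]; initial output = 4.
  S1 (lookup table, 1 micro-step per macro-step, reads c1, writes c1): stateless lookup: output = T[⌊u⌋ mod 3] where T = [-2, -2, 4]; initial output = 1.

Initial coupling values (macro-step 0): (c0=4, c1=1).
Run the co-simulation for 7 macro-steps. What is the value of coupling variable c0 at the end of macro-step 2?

macro 1: S0 reads c1=1 → after 3×micro: 4; S1 reads c1=1 → after 1×micro: -2 ⇒ (c0=4, c1=-2)
macro 2: S0 reads c1=-2 → after 3×micro: -1; S1 reads c1=-2 → after 1×micro: -2 ⇒ (c0=-1, c1=-2)
macro 3: S0 reads c1=-2 → after 3×micro: -1; S1 reads c1=-2 → after 1×micro: -2 ⇒ (c0=-1, c1=-2)
macro 4: S0 reads c1=-2 → after 3×micro: -1; S1 reads c1=-2 → after 1×micro: -2 ⇒ (c0=-1, c1=-2)
macro 5: S0 reads c1=-2 → after 3×micro: -1; S1 reads c1=-2 → after 1×micro: -2 ⇒ (c0=-1, c1=-2)
macro 6: S0 reads c1=-2 → after 3×micro: -1; S1 reads c1=-2 → after 1×micro: -2 ⇒ (c0=-1, c1=-2)
macro 7: S0 reads c1=-2 → after 3×micro: -1; S1 reads c1=-2 → after 1×micro: -2 ⇒ (c0=-1, c1=-2)

c0 at macro-step 2 = -1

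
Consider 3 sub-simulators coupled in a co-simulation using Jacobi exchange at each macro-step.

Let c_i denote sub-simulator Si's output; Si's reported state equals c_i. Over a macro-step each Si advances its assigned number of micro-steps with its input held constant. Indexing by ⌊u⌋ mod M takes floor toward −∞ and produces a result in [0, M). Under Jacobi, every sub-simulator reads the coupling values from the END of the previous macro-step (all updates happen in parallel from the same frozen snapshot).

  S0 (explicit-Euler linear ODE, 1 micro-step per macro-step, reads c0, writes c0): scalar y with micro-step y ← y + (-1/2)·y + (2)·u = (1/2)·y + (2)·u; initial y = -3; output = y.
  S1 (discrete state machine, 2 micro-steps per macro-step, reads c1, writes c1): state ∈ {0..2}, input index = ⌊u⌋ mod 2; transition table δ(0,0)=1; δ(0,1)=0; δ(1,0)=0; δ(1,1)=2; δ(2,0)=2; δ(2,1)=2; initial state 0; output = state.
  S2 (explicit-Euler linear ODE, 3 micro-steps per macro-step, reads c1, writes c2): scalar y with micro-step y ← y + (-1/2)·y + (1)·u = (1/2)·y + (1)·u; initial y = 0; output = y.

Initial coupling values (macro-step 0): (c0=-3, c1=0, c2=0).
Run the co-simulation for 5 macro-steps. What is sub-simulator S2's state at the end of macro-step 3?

S2 state at macro-step 3 = 0

macro 1: S0 reads c0=-3 → after 1×micro: -15/2; S1 reads c1=0 → after 2×micro: 0; S2 reads c1=0 → after 3×micro: 0 ⇒ (c0=-15/2, c1=0, c2=0)
macro 2: S0 reads c0=-15/2 → after 1×micro: -75/4; S1 reads c1=0 → after 2×micro: 0; S2 reads c1=0 → after 3×micro: 0 ⇒ (c0=-75/4, c1=0, c2=0)
macro 3: S0 reads c0=-75/4 → after 1×micro: -375/8; S1 reads c1=0 → after 2×micro: 0; S2 reads c1=0 → after 3×micro: 0 ⇒ (c0=-375/8, c1=0, c2=0)
macro 4: S0 reads c0=-375/8 → after 1×micro: -1875/16; S1 reads c1=0 → after 2×micro: 0; S2 reads c1=0 → after 3×micro: 0 ⇒ (c0=-1875/16, c1=0, c2=0)
macro 5: S0 reads c0=-1875/16 → after 1×micro: -9375/32; S1 reads c1=0 → after 2×micro: 0; S2 reads c1=0 → after 3×micro: 0 ⇒ (c0=-9375/32, c1=0, c2=0)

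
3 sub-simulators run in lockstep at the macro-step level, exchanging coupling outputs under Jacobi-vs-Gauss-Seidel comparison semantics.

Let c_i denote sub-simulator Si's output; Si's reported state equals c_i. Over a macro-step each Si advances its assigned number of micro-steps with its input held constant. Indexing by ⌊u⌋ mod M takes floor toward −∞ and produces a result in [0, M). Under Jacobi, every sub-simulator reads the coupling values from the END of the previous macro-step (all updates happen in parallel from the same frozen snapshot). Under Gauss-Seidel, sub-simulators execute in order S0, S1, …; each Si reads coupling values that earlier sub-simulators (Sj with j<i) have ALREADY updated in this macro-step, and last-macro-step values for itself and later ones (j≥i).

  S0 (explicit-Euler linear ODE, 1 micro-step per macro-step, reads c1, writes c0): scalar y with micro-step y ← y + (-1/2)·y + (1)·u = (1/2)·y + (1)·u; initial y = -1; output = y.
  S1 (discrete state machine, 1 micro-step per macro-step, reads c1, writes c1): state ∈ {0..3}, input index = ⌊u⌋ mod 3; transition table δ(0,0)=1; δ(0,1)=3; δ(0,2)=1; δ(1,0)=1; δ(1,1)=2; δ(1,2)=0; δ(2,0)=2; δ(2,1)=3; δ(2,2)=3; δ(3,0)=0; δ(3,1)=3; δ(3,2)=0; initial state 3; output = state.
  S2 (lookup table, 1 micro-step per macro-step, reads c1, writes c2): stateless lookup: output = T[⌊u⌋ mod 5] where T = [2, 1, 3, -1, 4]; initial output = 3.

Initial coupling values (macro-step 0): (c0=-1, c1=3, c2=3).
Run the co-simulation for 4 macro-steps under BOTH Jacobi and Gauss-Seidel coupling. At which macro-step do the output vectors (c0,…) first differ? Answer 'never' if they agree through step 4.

[Jacobi] macro 1: S0 reads c1=3 → after 1×micro: 5/2; S1 reads c1=3 → after 1×micro: 0; S2 reads c1=3 → after 1×micro: -1 ⇒ (c0=5/2, c1=0, c2=-1)
[Jacobi] macro 2: S0 reads c1=0 → after 1×micro: 5/4; S1 reads c1=0 → after 1×micro: 1; S2 reads c1=0 → after 1×micro: 2 ⇒ (c0=5/4, c1=1, c2=2)
[Jacobi] macro 3: S0 reads c1=1 → after 1×micro: 13/8; S1 reads c1=1 → after 1×micro: 2; S2 reads c1=1 → after 1×micro: 1 ⇒ (c0=13/8, c1=2, c2=1)
[Jacobi] macro 4: S0 reads c1=2 → after 1×micro: 45/16; S1 reads c1=2 → after 1×micro: 3; S2 reads c1=2 → after 1×micro: 3 ⇒ (c0=45/16, c1=3, c2=3)
[Gauss-Seidel] macro 1: S0 reads c1=3 → after 1×micro: 5/2; S1 reads c1=3 → after 1×micro: 0; S2 reads c1=0 → after 1×micro: 2 ⇒ (c0=5/2, c1=0, c2=2)
[Gauss-Seidel] macro 2: S0 reads c1=0 → after 1×micro: 5/4; S1 reads c1=0 → after 1×micro: 1; S2 reads c1=1 → after 1×micro: 1 ⇒ (c0=5/4, c1=1, c2=1)
[Gauss-Seidel] macro 3: S0 reads c1=1 → after 1×micro: 13/8; S1 reads c1=1 → after 1×micro: 2; S2 reads c1=2 → after 1×micro: 3 ⇒ (c0=13/8, c1=2, c2=3)
[Gauss-Seidel] macro 4: S0 reads c1=2 → after 1×micro: 45/16; S1 reads c1=2 → after 1×micro: 3; S2 reads c1=3 → after 1×micro: -1 ⇒ (c0=45/16, c1=3, c2=-1)

first divergence at macro-step: 1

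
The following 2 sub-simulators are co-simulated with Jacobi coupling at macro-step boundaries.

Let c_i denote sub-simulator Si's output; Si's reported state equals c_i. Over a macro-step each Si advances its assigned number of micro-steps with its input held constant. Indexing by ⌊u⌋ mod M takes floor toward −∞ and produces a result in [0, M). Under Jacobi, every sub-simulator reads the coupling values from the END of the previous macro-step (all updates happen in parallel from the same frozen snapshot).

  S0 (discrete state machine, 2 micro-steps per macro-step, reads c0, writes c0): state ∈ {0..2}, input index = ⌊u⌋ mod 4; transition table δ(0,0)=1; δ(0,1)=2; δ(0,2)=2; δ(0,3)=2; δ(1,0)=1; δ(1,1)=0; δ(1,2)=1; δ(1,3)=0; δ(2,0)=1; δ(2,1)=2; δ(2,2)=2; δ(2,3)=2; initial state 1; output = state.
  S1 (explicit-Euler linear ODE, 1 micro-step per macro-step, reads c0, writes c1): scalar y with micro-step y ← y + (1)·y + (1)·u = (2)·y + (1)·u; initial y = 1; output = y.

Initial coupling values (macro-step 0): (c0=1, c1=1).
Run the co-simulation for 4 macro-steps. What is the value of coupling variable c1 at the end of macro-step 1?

macro 1: S0 reads c0=1 → after 2×micro: 2; S1 reads c0=1 → after 1×micro: 3 ⇒ (c0=2, c1=3)
macro 2: S0 reads c0=2 → after 2×micro: 2; S1 reads c0=2 → after 1×micro: 8 ⇒ (c0=2, c1=8)
macro 3: S0 reads c0=2 → after 2×micro: 2; S1 reads c0=2 → after 1×micro: 18 ⇒ (c0=2, c1=18)
macro 4: S0 reads c0=2 → after 2×micro: 2; S1 reads c0=2 → after 1×micro: 38 ⇒ (c0=2, c1=38)

c1 at macro-step 1 = 3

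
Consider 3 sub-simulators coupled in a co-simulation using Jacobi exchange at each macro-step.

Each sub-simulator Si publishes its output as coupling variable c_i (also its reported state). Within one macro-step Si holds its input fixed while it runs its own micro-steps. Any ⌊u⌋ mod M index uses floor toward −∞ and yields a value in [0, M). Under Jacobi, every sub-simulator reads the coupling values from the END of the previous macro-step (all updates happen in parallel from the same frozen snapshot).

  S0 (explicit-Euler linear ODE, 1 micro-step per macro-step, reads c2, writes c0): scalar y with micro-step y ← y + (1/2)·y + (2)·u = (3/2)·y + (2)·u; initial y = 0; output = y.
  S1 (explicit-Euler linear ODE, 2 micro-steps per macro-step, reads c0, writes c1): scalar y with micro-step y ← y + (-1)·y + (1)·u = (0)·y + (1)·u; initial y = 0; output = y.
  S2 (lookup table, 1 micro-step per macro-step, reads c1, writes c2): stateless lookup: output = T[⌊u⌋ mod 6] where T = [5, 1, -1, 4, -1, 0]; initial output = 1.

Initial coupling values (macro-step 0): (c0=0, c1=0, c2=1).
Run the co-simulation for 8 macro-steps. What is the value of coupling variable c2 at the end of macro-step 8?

c2 at macro-step 8 = -1

macro 1: S0 reads c2=1 → after 1×micro: 2; S1 reads c0=0 → after 2×micro: 0; S2 reads c1=0 → after 1×micro: 5 ⇒ (c0=2, c1=0, c2=5)
macro 2: S0 reads c2=5 → after 1×micro: 13; S1 reads c0=2 → after 2×micro: 2; S2 reads c1=0 → after 1×micro: 5 ⇒ (c0=13, c1=2, c2=5)
macro 3: S0 reads c2=5 → after 1×micro: 59/2; S1 reads c0=13 → after 2×micro: 13; S2 reads c1=2 → after 1×micro: -1 ⇒ (c0=59/2, c1=13, c2=-1)
macro 4: S0 reads c2=-1 → after 1×micro: 169/4; S1 reads c0=59/2 → after 2×micro: 59/2; S2 reads c1=13 → after 1×micro: 1 ⇒ (c0=169/4, c1=59/2, c2=1)
macro 5: S0 reads c2=1 → after 1×micro: 523/8; S1 reads c0=169/4 → after 2×micro: 169/4; S2 reads c1=59/2 → after 1×micro: 0 ⇒ (c0=523/8, c1=169/4, c2=0)
macro 6: S0 reads c2=0 → after 1×micro: 1569/16; S1 reads c0=523/8 → after 2×micro: 523/8; S2 reads c1=169/4 → after 1×micro: 5 ⇒ (c0=1569/16, c1=523/8, c2=5)
macro 7: S0 reads c2=5 → after 1×micro: 5027/32; S1 reads c0=1569/16 → after 2×micro: 1569/16; S2 reads c1=523/8 → after 1×micro: 0 ⇒ (c0=5027/32, c1=1569/16, c2=0)
macro 8: S0 reads c2=0 → after 1×micro: 15081/64; S1 reads c0=5027/32 → after 2×micro: 5027/32; S2 reads c1=1569/16 → after 1×micro: -1 ⇒ (c0=15081/64, c1=5027/32, c2=-1)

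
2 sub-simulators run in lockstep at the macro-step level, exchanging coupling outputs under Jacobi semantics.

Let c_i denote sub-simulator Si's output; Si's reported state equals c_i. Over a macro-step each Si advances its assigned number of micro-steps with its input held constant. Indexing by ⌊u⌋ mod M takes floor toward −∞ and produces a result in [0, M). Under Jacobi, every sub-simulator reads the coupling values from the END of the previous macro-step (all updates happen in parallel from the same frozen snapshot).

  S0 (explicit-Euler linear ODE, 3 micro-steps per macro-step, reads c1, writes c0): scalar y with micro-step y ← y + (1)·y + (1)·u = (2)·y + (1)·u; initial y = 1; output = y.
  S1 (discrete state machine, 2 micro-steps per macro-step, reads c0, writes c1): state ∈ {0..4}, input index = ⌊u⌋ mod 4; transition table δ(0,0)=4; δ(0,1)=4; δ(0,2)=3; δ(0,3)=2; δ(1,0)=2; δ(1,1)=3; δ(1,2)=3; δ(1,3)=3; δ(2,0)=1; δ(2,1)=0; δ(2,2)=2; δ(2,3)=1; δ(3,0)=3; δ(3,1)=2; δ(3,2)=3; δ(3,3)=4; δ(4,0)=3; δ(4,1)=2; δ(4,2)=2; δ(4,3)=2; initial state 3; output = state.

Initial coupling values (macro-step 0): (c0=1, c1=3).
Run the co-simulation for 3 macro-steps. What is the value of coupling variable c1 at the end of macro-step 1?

c1 at macro-step 1 = 0

macro 1: S0 reads c1=3 → after 3×micro: 29; S1 reads c0=1 → after 2×micro: 0 ⇒ (c0=29, c1=0)
macro 2: S0 reads c1=0 → after 3×micro: 232; S1 reads c0=29 → after 2×micro: 2 ⇒ (c0=232, c1=2)
macro 3: S0 reads c1=2 → after 3×micro: 1870; S1 reads c0=232 → after 2×micro: 2 ⇒ (c0=1870, c1=2)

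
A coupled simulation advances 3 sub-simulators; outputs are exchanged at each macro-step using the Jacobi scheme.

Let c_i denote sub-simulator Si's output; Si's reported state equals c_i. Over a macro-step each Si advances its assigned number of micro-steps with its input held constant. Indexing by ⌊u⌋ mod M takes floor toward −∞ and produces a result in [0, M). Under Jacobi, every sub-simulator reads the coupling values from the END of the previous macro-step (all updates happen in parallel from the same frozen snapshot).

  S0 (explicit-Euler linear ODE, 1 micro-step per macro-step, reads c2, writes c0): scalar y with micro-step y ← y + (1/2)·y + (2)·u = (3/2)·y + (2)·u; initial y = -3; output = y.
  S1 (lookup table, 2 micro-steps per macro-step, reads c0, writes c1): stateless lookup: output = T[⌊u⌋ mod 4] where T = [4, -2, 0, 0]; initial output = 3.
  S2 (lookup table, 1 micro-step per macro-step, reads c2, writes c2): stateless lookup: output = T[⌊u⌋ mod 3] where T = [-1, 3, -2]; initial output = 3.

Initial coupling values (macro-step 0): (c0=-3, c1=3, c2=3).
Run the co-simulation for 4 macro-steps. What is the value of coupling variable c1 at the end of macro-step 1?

macro 1: S0 reads c2=3 → after 1×micro: 3/2; S1 reads c0=-3 → after 2×micro: -2; S2 reads c2=3 → after 1×micro: -1 ⇒ (c0=3/2, c1=-2, c2=-1)
macro 2: S0 reads c2=-1 → after 1×micro: 1/4; S1 reads c0=3/2 → after 2×micro: -2; S2 reads c2=-1 → after 1×micro: -2 ⇒ (c0=1/4, c1=-2, c2=-2)
macro 3: S0 reads c2=-2 → after 1×micro: -29/8; S1 reads c0=1/4 → after 2×micro: 4; S2 reads c2=-2 → after 1×micro: 3 ⇒ (c0=-29/8, c1=4, c2=3)
macro 4: S0 reads c2=3 → after 1×micro: 9/16; S1 reads c0=-29/8 → after 2×micro: 4; S2 reads c2=3 → after 1×micro: -1 ⇒ (c0=9/16, c1=4, c2=-1)

c1 at macro-step 1 = -2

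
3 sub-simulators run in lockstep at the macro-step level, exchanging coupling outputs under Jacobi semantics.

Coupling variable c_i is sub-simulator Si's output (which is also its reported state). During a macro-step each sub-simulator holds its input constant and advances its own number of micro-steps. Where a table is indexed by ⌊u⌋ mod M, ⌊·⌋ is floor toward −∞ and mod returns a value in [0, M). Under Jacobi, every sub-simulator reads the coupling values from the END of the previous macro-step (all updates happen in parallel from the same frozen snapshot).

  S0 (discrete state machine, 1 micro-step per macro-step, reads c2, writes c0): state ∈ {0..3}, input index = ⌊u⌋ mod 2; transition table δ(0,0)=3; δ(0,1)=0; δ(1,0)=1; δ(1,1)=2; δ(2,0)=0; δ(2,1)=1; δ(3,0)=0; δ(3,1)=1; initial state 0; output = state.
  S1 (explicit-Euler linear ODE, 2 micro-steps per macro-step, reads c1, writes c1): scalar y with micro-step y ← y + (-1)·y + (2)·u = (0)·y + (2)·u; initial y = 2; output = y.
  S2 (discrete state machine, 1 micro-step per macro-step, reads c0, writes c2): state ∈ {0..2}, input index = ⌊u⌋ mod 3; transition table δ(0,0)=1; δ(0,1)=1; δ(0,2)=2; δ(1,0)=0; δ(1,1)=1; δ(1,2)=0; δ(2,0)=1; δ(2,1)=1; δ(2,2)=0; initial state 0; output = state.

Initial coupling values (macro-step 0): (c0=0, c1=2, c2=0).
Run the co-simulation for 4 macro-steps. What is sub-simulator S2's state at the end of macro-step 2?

S2 state at macro-step 2 = 0

macro 1: S0 reads c2=0 → after 1×micro: 3; S1 reads c1=2 → after 2×micro: 4; S2 reads c0=0 → after 1×micro: 1 ⇒ (c0=3, c1=4, c2=1)
macro 2: S0 reads c2=1 → after 1×micro: 1; S1 reads c1=4 → after 2×micro: 8; S2 reads c0=3 → after 1×micro: 0 ⇒ (c0=1, c1=8, c2=0)
macro 3: S0 reads c2=0 → after 1×micro: 1; S1 reads c1=8 → after 2×micro: 16; S2 reads c0=1 → after 1×micro: 1 ⇒ (c0=1, c1=16, c2=1)
macro 4: S0 reads c2=1 → after 1×micro: 2; S1 reads c1=16 → after 2×micro: 32; S2 reads c0=1 → after 1×micro: 1 ⇒ (c0=2, c1=32, c2=1)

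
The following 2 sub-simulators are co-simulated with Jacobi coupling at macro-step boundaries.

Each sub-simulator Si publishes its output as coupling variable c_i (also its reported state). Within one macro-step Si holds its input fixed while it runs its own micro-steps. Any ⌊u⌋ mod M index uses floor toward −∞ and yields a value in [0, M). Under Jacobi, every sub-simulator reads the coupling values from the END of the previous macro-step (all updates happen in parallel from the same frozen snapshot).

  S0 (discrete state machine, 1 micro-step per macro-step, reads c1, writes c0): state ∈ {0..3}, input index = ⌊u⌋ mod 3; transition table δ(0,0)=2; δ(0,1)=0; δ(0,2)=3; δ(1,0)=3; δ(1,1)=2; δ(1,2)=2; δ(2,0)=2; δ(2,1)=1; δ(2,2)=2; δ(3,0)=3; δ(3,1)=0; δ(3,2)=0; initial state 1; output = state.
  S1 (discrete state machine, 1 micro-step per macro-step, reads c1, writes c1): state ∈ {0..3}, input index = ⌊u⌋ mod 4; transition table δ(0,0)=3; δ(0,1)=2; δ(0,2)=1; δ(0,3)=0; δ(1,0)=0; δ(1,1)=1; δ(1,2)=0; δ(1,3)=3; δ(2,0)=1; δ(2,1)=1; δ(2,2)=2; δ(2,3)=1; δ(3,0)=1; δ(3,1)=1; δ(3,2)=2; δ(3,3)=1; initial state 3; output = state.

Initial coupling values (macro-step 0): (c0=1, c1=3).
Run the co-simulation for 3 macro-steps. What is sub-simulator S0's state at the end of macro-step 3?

macro 1: S0 reads c1=3 → after 1×micro: 3; S1 reads c1=3 → after 1×micro: 1 ⇒ (c0=3, c1=1)
macro 2: S0 reads c1=1 → after 1×micro: 0; S1 reads c1=1 → after 1×micro: 1 ⇒ (c0=0, c1=1)
macro 3: S0 reads c1=1 → after 1×micro: 0; S1 reads c1=1 → after 1×micro: 1 ⇒ (c0=0, c1=1)

S0 state at macro-step 3 = 0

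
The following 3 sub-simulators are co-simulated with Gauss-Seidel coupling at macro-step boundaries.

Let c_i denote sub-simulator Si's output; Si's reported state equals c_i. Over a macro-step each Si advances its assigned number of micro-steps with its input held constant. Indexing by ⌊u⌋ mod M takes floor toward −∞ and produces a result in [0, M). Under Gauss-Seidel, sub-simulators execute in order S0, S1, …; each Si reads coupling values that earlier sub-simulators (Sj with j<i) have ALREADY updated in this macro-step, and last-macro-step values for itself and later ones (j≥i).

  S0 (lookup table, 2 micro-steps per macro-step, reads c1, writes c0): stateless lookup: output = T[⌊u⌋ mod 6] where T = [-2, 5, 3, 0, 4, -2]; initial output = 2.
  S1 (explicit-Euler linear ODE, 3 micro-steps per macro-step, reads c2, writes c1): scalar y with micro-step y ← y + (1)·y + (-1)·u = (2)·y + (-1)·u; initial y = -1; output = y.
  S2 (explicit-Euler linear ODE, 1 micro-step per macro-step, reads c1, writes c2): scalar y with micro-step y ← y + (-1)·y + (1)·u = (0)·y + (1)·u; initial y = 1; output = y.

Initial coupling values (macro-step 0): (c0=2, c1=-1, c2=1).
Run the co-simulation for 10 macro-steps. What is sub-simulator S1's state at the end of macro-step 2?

macro 1: S0 reads c1=-1 → after 2×micro: -2; S1 reads c2=1 → after 3×micro: -15; S2 reads c1=-15 → after 1×micro: -15 ⇒ (c0=-2, c1=-15, c2=-15)
macro 2: S0 reads c1=-15 → after 2×micro: 0; S1 reads c2=-15 → after 3×micro: -15; S2 reads c1=-15 → after 1×micro: -15 ⇒ (c0=0, c1=-15, c2=-15)
macro 3: S0 reads c1=-15 → after 2×micro: 0; S1 reads c2=-15 → after 3×micro: -15; S2 reads c1=-15 → after 1×micro: -15 ⇒ (c0=0, c1=-15, c2=-15)
macro 4: S0 reads c1=-15 → after 2×micro: 0; S1 reads c2=-15 → after 3×micro: -15; S2 reads c1=-15 → after 1×micro: -15 ⇒ (c0=0, c1=-15, c2=-15)
macro 5: S0 reads c1=-15 → after 2×micro: 0; S1 reads c2=-15 → after 3×micro: -15; S2 reads c1=-15 → after 1×micro: -15 ⇒ (c0=0, c1=-15, c2=-15)
macro 6: S0 reads c1=-15 → after 2×micro: 0; S1 reads c2=-15 → after 3×micro: -15; S2 reads c1=-15 → after 1×micro: -15 ⇒ (c0=0, c1=-15, c2=-15)
macro 7: S0 reads c1=-15 → after 2×micro: 0; S1 reads c2=-15 → after 3×micro: -15; S2 reads c1=-15 → after 1×micro: -15 ⇒ (c0=0, c1=-15, c2=-15)
macro 8: S0 reads c1=-15 → after 2×micro: 0; S1 reads c2=-15 → after 3×micro: -15; S2 reads c1=-15 → after 1×micro: -15 ⇒ (c0=0, c1=-15, c2=-15)
macro 9: S0 reads c1=-15 → after 2×micro: 0; S1 reads c2=-15 → after 3×micro: -15; S2 reads c1=-15 → after 1×micro: -15 ⇒ (c0=0, c1=-15, c2=-15)
macro 10: S0 reads c1=-15 → after 2×micro: 0; S1 reads c2=-15 → after 3×micro: -15; S2 reads c1=-15 → after 1×micro: -15 ⇒ (c0=0, c1=-15, c2=-15)

S1 state at macro-step 2 = -15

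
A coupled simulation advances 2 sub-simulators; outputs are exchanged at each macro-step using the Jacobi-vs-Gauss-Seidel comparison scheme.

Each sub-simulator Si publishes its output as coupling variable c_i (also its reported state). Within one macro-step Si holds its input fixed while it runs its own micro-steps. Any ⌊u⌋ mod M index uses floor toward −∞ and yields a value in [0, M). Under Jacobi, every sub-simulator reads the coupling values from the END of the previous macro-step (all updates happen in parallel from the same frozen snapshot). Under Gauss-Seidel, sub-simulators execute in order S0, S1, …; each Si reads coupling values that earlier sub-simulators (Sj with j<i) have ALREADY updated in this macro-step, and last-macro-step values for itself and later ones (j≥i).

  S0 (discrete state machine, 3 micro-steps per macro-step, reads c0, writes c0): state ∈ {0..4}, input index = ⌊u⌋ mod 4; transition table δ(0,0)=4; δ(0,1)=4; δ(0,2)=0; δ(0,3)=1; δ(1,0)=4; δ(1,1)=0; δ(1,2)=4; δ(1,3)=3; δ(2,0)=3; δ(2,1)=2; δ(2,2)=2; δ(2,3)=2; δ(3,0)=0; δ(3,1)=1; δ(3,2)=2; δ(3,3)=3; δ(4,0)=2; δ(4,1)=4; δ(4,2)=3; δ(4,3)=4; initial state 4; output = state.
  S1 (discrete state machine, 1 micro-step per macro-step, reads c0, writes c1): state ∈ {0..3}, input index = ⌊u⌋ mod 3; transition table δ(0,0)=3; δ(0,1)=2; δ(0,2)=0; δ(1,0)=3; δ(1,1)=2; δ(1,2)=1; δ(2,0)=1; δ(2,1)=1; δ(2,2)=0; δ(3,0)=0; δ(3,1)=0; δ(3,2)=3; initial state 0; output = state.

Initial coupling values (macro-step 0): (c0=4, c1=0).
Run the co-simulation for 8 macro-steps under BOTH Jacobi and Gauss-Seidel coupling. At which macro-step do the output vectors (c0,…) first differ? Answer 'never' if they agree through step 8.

[Jacobi] macro 1: S0 reads c0=4 → after 3×micro: 0; S1 reads c0=4 → after 1×micro: 2 ⇒ (c0=0, c1=2)
[Jacobi] macro 2: S0 reads c0=0 → after 3×micro: 3; S1 reads c0=0 → after 1×micro: 1 ⇒ (c0=3, c1=1)
[Jacobi] macro 3: S0 reads c0=3 → after 3×micro: 3; S1 reads c0=3 → after 1×micro: 3 ⇒ (c0=3, c1=3)
[Jacobi] macro 4: S0 reads c0=3 → after 3×micro: 3; S1 reads c0=3 → after 1×micro: 0 ⇒ (c0=3, c1=0)
[Jacobi] macro 5: S0 reads c0=3 → after 3×micro: 3; S1 reads c0=3 → after 1×micro: 3 ⇒ (c0=3, c1=3)
[Jacobi] macro 6: S0 reads c0=3 → after 3×micro: 3; S1 reads c0=3 → after 1×micro: 0 ⇒ (c0=3, c1=0)
[Jacobi] macro 7: S0 reads c0=3 → after 3×micro: 3; S1 reads c0=3 → after 1×micro: 3 ⇒ (c0=3, c1=3)
[Jacobi] macro 8: S0 reads c0=3 → after 3×micro: 3; S1 reads c0=3 → after 1×micro: 0 ⇒ (c0=3, c1=0)
[Gauss-Seidel] macro 1: S0 reads c0=4 → after 3×micro: 0; S1 reads c0=0 → after 1×micro: 3 ⇒ (c0=0, c1=3)
[Gauss-Seidel] macro 2: S0 reads c0=0 → after 3×micro: 3; S1 reads c0=3 → after 1×micro: 0 ⇒ (c0=3, c1=0)
[Gauss-Seidel] macro 3: S0 reads c0=3 → after 3×micro: 3; S1 reads c0=3 → after 1×micro: 3 ⇒ (c0=3, c1=3)
[Gauss-Seidel] macro 4: S0 reads c0=3 → after 3×micro: 3; S1 reads c0=3 → after 1×micro: 0 ⇒ (c0=3, c1=0)
[Gauss-Seidel] macro 5: S0 reads c0=3 → after 3×micro: 3; S1 reads c0=3 → after 1×micro: 3 ⇒ (c0=3, c1=3)
[Gauss-Seidel] macro 6: S0 reads c0=3 → after 3×micro: 3; S1 reads c0=3 → after 1×micro: 0 ⇒ (c0=3, c1=0)
[Gauss-Seidel] macro 7: S0 reads c0=3 → after 3×micro: 3; S1 reads c0=3 → after 1×micro: 3 ⇒ (c0=3, c1=3)
[Gauss-Seidel] macro 8: S0 reads c0=3 → after 3×micro: 3; S1 reads c0=3 → after 1×micro: 0 ⇒ (c0=3, c1=0)

first divergence at macro-step: 1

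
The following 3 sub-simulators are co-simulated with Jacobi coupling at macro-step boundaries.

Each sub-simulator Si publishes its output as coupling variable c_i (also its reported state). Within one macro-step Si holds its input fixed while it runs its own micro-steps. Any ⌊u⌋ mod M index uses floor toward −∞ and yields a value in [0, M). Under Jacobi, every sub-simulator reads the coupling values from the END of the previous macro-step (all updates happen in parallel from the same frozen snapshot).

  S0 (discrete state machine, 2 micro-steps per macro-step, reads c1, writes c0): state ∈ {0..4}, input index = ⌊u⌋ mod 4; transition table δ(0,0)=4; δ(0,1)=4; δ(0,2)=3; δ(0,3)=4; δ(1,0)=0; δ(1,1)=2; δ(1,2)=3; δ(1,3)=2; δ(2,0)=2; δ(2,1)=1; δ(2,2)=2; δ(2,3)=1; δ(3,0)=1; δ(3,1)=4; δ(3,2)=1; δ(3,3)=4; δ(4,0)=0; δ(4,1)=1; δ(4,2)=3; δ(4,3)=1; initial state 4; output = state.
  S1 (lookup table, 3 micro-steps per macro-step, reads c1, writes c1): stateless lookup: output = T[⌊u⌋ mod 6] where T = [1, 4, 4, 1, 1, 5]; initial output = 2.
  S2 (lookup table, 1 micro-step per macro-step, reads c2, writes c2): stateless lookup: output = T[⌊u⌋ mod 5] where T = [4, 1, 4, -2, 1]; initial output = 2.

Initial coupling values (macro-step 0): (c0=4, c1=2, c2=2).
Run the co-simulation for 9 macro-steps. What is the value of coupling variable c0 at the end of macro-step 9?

macro 1: S0 reads c1=2 → after 2×micro: 1; S1 reads c1=2 → after 3×micro: 4; S2 reads c2=2 → after 1×micro: 4 ⇒ (c0=1, c1=4, c2=4)
macro 2: S0 reads c1=4 → after 2×micro: 4; S1 reads c1=4 → after 3×micro: 1; S2 reads c2=4 → after 1×micro: 1 ⇒ (c0=4, c1=1, c2=1)
macro 3: S0 reads c1=1 → after 2×micro: 2; S1 reads c1=1 → after 3×micro: 4; S2 reads c2=1 → after 1×micro: 1 ⇒ (c0=2, c1=4, c2=1)
macro 4: S0 reads c1=4 → after 2×micro: 2; S1 reads c1=4 → after 3×micro: 1; S2 reads c2=1 → after 1×micro: 1 ⇒ (c0=2, c1=1, c2=1)
macro 5: S0 reads c1=1 → after 2×micro: 2; S1 reads c1=1 → after 3×micro: 4; S2 reads c2=1 → after 1×micro: 1 ⇒ (c0=2, c1=4, c2=1)
macro 6: S0 reads c1=4 → after 2×micro: 2; S1 reads c1=4 → after 3×micro: 1; S2 reads c2=1 → after 1×micro: 1 ⇒ (c0=2, c1=1, c2=1)
macro 7: S0 reads c1=1 → after 2×micro: 2; S1 reads c1=1 → after 3×micro: 4; S2 reads c2=1 → after 1×micro: 1 ⇒ (c0=2, c1=4, c2=1)
macro 8: S0 reads c1=4 → after 2×micro: 2; S1 reads c1=4 → after 3×micro: 1; S2 reads c2=1 → after 1×micro: 1 ⇒ (c0=2, c1=1, c2=1)
macro 9: S0 reads c1=1 → after 2×micro: 2; S1 reads c1=1 → after 3×micro: 4; S2 reads c2=1 → after 1×micro: 1 ⇒ (c0=2, c1=4, c2=1)

c0 at macro-step 9 = 2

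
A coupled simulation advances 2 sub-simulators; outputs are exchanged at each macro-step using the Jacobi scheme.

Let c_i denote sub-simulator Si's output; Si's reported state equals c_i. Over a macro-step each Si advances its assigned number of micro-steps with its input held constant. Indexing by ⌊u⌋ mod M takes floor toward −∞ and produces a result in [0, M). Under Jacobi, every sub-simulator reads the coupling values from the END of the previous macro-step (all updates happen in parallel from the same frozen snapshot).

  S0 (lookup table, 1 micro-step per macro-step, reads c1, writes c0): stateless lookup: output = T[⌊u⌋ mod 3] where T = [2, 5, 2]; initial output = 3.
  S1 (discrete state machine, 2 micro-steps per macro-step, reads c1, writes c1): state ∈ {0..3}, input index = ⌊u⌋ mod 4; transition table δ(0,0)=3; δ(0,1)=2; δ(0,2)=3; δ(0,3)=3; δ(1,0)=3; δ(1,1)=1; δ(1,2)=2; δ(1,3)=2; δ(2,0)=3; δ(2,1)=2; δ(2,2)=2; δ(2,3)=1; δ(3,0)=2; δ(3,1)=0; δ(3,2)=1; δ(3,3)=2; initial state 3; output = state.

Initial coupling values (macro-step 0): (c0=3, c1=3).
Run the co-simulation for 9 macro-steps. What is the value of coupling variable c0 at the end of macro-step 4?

c0 at macro-step 4 = 5

macro 1: S0 reads c1=3 → after 1×micro: 2; S1 reads c1=3 → after 2×micro: 1 ⇒ (c0=2, c1=1)
macro 2: S0 reads c1=1 → after 1×micro: 5; S1 reads c1=1 → after 2×micro: 1 ⇒ (c0=5, c1=1)
macro 3: S0 reads c1=1 → after 1×micro: 5; S1 reads c1=1 → after 2×micro: 1 ⇒ (c0=5, c1=1)
macro 4: S0 reads c1=1 → after 1×micro: 5; S1 reads c1=1 → after 2×micro: 1 ⇒ (c0=5, c1=1)
macro 5: S0 reads c1=1 → after 1×micro: 5; S1 reads c1=1 → after 2×micro: 1 ⇒ (c0=5, c1=1)
macro 6: S0 reads c1=1 → after 1×micro: 5; S1 reads c1=1 → after 2×micro: 1 ⇒ (c0=5, c1=1)
macro 7: S0 reads c1=1 → after 1×micro: 5; S1 reads c1=1 → after 2×micro: 1 ⇒ (c0=5, c1=1)
macro 8: S0 reads c1=1 → after 1×micro: 5; S1 reads c1=1 → after 2×micro: 1 ⇒ (c0=5, c1=1)
macro 9: S0 reads c1=1 → after 1×micro: 5; S1 reads c1=1 → after 2×micro: 1 ⇒ (c0=5, c1=1)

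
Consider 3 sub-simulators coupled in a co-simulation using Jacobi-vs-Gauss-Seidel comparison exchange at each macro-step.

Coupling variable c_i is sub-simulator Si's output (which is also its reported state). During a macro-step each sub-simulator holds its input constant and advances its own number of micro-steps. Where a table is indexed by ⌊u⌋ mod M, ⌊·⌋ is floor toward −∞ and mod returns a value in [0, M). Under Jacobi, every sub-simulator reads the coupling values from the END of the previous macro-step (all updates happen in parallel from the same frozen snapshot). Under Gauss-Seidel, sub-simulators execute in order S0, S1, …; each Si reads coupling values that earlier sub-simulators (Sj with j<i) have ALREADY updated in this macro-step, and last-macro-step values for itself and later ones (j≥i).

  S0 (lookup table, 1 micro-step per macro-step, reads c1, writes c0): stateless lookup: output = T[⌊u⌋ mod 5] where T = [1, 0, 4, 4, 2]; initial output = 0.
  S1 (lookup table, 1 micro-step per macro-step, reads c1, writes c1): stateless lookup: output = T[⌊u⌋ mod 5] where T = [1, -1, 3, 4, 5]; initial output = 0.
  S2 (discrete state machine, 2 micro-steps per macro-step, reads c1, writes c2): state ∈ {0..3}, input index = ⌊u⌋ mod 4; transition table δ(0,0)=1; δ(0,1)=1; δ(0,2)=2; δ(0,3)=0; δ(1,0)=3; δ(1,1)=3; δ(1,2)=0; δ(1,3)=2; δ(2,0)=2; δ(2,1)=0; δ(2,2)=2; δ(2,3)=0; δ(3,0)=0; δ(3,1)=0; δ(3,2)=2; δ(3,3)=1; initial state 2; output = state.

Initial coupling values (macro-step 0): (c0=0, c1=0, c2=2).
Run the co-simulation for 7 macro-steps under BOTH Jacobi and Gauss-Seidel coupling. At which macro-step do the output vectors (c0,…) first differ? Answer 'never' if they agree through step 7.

[Jacobi] macro 1: S0 reads c1=0 → after 1×micro: 1; S1 reads c1=0 → after 1×micro: 1; S2 reads c1=0 → after 2×micro: 2 ⇒ (c0=1, c1=1, c2=2)
[Jacobi] macro 2: S0 reads c1=1 → after 1×micro: 0; S1 reads c1=1 → after 1×micro: -1; S2 reads c1=1 → after 2×micro: 1 ⇒ (c0=0, c1=-1, c2=1)
[Jacobi] macro 3: S0 reads c1=-1 → after 1×micro: 2; S1 reads c1=-1 → after 1×micro: 5; S2 reads c1=-1 → after 2×micro: 0 ⇒ (c0=2, c1=5, c2=0)
[Jacobi] macro 4: S0 reads c1=5 → after 1×micro: 1; S1 reads c1=5 → after 1×micro: 1; S2 reads c1=5 → after 2×micro: 3 ⇒ (c0=1, c1=1, c2=3)
[Jacobi] macro 5: S0 reads c1=1 → after 1×micro: 0; S1 reads c1=1 → after 1×micro: -1; S2 reads c1=1 → after 2×micro: 1 ⇒ (c0=0, c1=-1, c2=1)
[Jacobi] macro 6: S0 reads c1=-1 → after 1×micro: 2; S1 reads c1=-1 → after 1×micro: 5; S2 reads c1=-1 → after 2×micro: 0 ⇒ (c0=2, c1=5, c2=0)
[Jacobi] macro 7: S0 reads c1=5 → after 1×micro: 1; S1 reads c1=5 → after 1×micro: 1; S2 reads c1=5 → after 2×micro: 3 ⇒ (c0=1, c1=1, c2=3)
[Gauss-Seidel] macro 1: S0 reads c1=0 → after 1×micro: 1; S1 reads c1=0 → after 1×micro: 1; S2 reads c1=1 → after 2×micro: 1 ⇒ (c0=1, c1=1, c2=1)
[Gauss-Seidel] macro 2: S0 reads c1=1 → after 1×micro: 0; S1 reads c1=1 → after 1×micro: -1; S2 reads c1=-1 → after 2×micro: 0 ⇒ (c0=0, c1=-1, c2=0)
[Gauss-Seidel] macro 3: S0 reads c1=-1 → after 1×micro: 2; S1 reads c1=-1 → after 1×micro: 5; S2 reads c1=5 → after 2×micro: 3 ⇒ (c0=2, c1=5, c2=3)
[Gauss-Seidel] macro 4: S0 reads c1=5 → after 1×micro: 1; S1 reads c1=5 → after 1×micro: 1; S2 reads c1=1 → after 2×micro: 1 ⇒ (c0=1, c1=1, c2=1)
[Gauss-Seidel] macro 5: S0 reads c1=1 → after 1×micro: 0; S1 reads c1=1 → after 1×micro: -1; S2 reads c1=-1 → after 2×micro: 0 ⇒ (c0=0, c1=-1, c2=0)
[Gauss-Seidel] macro 6: S0 reads c1=-1 → after 1×micro: 2; S1 reads c1=-1 → after 1×micro: 5; S2 reads c1=5 → after 2×micro: 3 ⇒ (c0=2, c1=5, c2=3)
[Gauss-Seidel] macro 7: S0 reads c1=5 → after 1×micro: 1; S1 reads c1=5 → after 1×micro: 1; S2 reads c1=1 → after 2×micro: 1 ⇒ (c0=1, c1=1, c2=1)

first divergence at macro-step: 1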